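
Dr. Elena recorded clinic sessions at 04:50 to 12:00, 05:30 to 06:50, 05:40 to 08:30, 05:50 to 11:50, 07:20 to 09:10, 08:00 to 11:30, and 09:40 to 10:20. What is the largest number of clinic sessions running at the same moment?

Sweep endpoints in order; track running count of active intervals.
Peak of 5 reached at 08:00.

5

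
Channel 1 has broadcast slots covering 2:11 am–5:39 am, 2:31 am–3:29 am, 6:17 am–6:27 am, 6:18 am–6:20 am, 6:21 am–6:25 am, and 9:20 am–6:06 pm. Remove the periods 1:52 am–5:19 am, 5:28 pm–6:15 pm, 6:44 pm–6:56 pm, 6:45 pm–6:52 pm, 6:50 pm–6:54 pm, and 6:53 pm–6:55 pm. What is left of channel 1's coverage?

5:19 am–5:39 am, 6:17 am–6:27 am, 9:20 am–5:28 pm

First set merges to 2:11 am–5:39 am, 6:17 am–6:27 am, 9:20 am–6:06 pm.
Second set merges to 1:52 am–5:19 am, 5:28 pm–6:15 pm, 6:44 pm–6:56 pm.
2:11 am–5:39 am \ B = 5:19 am–5:39 am.
6:17 am–6:27 am: nothing removed.
9:20 am–6:06 pm \ B = 9:20 am–5:28 pm.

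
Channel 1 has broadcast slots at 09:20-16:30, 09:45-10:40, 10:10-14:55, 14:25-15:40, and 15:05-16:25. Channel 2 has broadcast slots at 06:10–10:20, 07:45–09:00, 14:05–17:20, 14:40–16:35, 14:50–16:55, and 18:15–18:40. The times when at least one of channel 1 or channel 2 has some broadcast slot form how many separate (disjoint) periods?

Merge the first list: 09:20-16:30.
Merge the second list: 06:10-10:20, 14:05-17:20, 18:15-18:40.
A ∪ B = 06:10-17:20, 18:15-18:40.
That is 2 disjoint pieces.

2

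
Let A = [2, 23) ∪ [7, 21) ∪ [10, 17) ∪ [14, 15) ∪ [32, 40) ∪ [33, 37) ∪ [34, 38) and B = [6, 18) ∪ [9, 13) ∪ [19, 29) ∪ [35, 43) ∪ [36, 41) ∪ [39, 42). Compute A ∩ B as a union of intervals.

First set merges to [2, 23), [32, 40).
Second set merges to [6, 18), [19, 29), [35, 43).
[2, 23) meets the second set on [6, 18), [19, 23).
[32, 40) meets the second set on [35, 40).

[6, 18) ∪ [19, 23) ∪ [35, 40)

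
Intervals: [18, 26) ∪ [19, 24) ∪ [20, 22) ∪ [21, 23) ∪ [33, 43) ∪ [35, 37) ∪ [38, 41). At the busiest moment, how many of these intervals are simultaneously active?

4

Walk the sorted start/end points keeping a running depth.
The depth first hits 4 at 21.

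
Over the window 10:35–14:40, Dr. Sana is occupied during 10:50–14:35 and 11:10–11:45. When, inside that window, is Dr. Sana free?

Covered (merged): 10:50–14:35.
Complement within 10:35–14:40: 10:35–10:50, 14:35–14:40.

10:35–10:50, 14:35–14:40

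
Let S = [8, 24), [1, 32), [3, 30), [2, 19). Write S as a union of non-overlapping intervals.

Sort by start: [1, 32), [2, 19), [3, 30), [8, 24).
[2, 19) overlaps/touches [1, 32) → extend to [1, 32).
[3, 30) overlaps/touches [1, 32) → extend to [1, 32).
[8, 24) overlaps/touches [1, 32) → extend to [1, 32).

[1, 32)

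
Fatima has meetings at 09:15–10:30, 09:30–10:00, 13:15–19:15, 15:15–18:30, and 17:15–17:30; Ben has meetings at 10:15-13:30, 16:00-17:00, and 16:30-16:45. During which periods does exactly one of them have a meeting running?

09:15–10:15, 10:30–13:15, 13:30–16:00, 17:00–19:15

Merge the first list: 09:15–10:30, 13:15–19:15.
Merge the second list: 10:15–13:30, 16:00–17:00.
A \ B = 09:15–10:15, 13:30–16:00, 17:00–19:15.
B \ A = 10:30–13:15.
Union of the two gives the symmetric difference.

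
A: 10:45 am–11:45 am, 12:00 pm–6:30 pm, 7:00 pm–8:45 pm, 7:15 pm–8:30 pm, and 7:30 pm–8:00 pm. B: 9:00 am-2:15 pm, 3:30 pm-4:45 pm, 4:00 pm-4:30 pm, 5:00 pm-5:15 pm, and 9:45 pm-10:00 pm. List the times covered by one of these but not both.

9:00 am-10:45 am, 11:45 am-12:00 pm, 2:15 pm-3:30 pm, 4:45 pm-5:00 pm, 5:15 pm-6:30 pm, 7:00 pm-8:45 pm, 9:45 pm-10:00 pm

Merge the first list: 10:45 am-11:45 am, 12:00 pm-6:30 pm, 7:00 pm-8:45 pm.
Merge the second list: 9:00 am-2:15 pm, 3:30 pm-4:45 pm, 5:00 pm-5:15 pm, 9:45 pm-10:00 pm.
A but not B: 2:15 pm-3:30 pm, 4:45 pm-5:00 pm, 5:15 pm-6:30 pm, 7:00 pm-8:45 pm.
B but not A: 9:00 am-10:45 am, 11:45 am-12:00 pm, 9:45 pm-10:00 pm.
Combining gives A △ B.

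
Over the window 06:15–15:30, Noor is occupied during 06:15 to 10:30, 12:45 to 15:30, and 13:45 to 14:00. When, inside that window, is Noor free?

The merged coverage is 06:15–10:30, 12:45–15:30.
Complement within 06:15–15:30: 10:30–12:45.

10:30–12:45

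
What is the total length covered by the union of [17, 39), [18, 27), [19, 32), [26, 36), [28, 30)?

22

Merged: [17, 39).
Length: 22.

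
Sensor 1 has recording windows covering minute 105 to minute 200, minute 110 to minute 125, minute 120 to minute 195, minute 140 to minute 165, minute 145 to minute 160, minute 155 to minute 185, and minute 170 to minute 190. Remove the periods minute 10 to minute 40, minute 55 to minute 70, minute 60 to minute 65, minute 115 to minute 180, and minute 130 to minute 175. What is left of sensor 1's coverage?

Merge the first list: minute 105 to minute 200.
Merge the second list: minute 10 to minute 40, minute 55 to minute 70, minute 115 to minute 180.
minute 105 to minute 200 \ B = minute 105 to minute 115, minute 180 to minute 200.

minute 105 to minute 115, minute 180 to minute 200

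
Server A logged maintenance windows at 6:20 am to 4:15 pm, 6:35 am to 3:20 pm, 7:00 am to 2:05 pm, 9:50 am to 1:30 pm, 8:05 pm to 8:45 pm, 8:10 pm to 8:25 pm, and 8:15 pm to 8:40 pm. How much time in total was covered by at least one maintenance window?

Merged: 6:20 am-4:15 pm, 8:05 pm-8:45 pm.
Lengths: 9 h 55 min + 40 min = 10 h 35 min.

10 h 35 min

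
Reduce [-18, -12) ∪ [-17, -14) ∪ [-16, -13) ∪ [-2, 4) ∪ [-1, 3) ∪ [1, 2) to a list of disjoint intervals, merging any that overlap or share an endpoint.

[-17, -14) overlaps/touches [-18, -12) → extend to [-18, -12).
[-16, -13) overlaps/touches [-18, -12) → extend to [-18, -12).
[-2, 4) is disjoint → start new block.
[-1, 3) overlaps/touches [-2, 4) → extend to [-2, 4).
[1, 2) overlaps/touches [-2, 4) → extend to [-2, 4).

[-18, -12) ∪ [-2, 4)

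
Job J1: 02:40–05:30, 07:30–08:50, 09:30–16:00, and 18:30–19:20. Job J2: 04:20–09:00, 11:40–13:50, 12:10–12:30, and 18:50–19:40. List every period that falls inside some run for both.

Merge the second list: 04:20-09:00, 11:40-13:50, 18:50-19:40.
02:40-05:30 meets the second set on 04:20-05:30.
07:30-08:50 meets the second set on 07:30-08:50.
09:30-16:00 meets the second set on 11:40-13:50.
18:30-19:20 meets the second set on 18:50-19:20.

04:20-05:30, 07:30-08:50, 11:40-13:50, 18:50-19:20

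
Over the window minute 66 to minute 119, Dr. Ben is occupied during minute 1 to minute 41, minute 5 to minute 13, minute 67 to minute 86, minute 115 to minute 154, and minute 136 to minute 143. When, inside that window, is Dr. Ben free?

minute 66 to minute 67, minute 86 to minute 115

Covered (merged): minute 1 to minute 41, minute 67 to minute 86, minute 115 to minute 154.
Complement within minute 66 to minute 119: minute 66 to minute 67, minute 86 to minute 115.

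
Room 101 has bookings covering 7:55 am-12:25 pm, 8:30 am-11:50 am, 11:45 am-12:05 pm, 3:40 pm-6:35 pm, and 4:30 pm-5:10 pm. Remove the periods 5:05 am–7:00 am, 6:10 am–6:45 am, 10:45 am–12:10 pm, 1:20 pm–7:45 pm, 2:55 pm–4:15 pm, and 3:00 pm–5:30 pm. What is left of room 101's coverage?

A, merged: 7:55 am-12:25 pm, 3:40 pm-6:35 pm.
B, merged: 5:05 am-7:00 am, 10:45 am-12:10 pm, 1:20 pm-7:45 pm.
7:55 am-12:25 pm with B removed leaves 7:55 am-10:45 am, 12:10 pm-12:25 pm.
3:40 pm-6:35 pm lies entirely inside B → drops out.

7:55 am-10:45 am, 12:10 pm-12:25 pm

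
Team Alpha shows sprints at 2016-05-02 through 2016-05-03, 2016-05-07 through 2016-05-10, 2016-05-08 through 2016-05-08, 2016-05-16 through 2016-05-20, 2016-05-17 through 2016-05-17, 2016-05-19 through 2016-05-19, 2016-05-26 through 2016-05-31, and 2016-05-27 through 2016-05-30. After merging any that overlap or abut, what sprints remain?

2016-05-07 through 2016-05-10 is disjoint → start new block.
2016-05-08 through 2016-05-08 overlaps/touches 2016-05-07 through 2016-05-10 → extend to 2016-05-07 through 2016-05-10.
2016-05-16 through 2016-05-20 is disjoint → start new block.
2016-05-17 through 2016-05-17 overlaps/touches 2016-05-16 through 2016-05-20 → extend to 2016-05-16 through 2016-05-20.
2016-05-19 through 2016-05-19 overlaps/touches 2016-05-16 through 2016-05-20 → extend to 2016-05-16 through 2016-05-20.
2016-05-26 through 2016-05-31 is disjoint → start new block.
2016-05-27 through 2016-05-30 overlaps/touches 2016-05-26 through 2016-05-31 → extend to 2016-05-26 through 2016-05-31.

2016-05-02 through 2016-05-03, 2016-05-07 through 2016-05-10, 2016-05-16 through 2016-05-20, 2016-05-26 through 2016-05-31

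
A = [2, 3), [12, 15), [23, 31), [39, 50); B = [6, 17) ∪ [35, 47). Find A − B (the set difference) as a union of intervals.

[2, 3) ∪ [23, 31) ∪ [47, 50)

[2, 3): no B overlap → unchanged.
[12, 15): fully covered by B → removed.
[23, 31): no B overlap → unchanged.
[39, 50) minus B → [47, 50).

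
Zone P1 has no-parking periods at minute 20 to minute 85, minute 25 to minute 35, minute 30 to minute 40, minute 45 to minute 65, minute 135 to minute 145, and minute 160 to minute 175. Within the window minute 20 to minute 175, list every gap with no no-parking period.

After merging, the occupied span is minute 20 to minute 85, minute 135 to minute 145, minute 160 to minute 175.
Gaps within minute 20 to minute 175: minute 85 to minute 135, minute 145 to minute 160.

minute 85 to minute 135, minute 145 to minute 160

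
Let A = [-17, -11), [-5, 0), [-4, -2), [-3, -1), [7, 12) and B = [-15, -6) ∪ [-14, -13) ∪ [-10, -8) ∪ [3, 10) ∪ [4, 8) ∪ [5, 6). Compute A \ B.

A, merged: [-17, -11), [-5, 0), [7, 12).
B, merged: [-15, -6), [3, 10).
[-17, -11) with B removed leaves [-17, -15).
[-5, 0) is untouched.
[7, 12) with B removed leaves [10, 12).

[-17, -15) ∪ [-5, 0) ∪ [10, 12)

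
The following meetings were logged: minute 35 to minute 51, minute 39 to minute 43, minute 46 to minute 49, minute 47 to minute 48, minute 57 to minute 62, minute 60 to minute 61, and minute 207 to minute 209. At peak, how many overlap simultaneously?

3

At minute 47, 3 of the intervals are simultaneously active.
No point has more.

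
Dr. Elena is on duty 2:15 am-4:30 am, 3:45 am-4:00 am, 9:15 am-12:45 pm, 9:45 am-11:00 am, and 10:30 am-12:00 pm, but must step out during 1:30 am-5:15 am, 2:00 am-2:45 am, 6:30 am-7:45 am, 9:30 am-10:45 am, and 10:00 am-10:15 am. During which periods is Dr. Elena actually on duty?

First set merges to 2:15 am–4:30 am, 9:15 am–12:45 pm.
Second set merges to 1:30 am–5:15 am, 6:30 am–7:45 am, 9:30 am–10:45 am.
2:15 am–4:30 am: fully covered by B → removed.
9:15 am–12:45 pm minus B → 9:15 am–9:30 am, 10:45 am–12:45 pm.

9:15 am–9:30 am, 10:45 am–12:45 pm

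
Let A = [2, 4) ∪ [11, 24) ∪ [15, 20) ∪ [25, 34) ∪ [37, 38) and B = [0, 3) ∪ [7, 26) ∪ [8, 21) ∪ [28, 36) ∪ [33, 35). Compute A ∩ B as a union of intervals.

[2, 3) ∪ [11, 24) ∪ [25, 26) ∪ [28, 34)

Merge the first list: [2, 4), [11, 24), [25, 34), [37, 38).
Merge the second list: [0, 3), [7, 26), [28, 36).
[2, 4) overlaps B on [2, 3).
[11, 24) overlaps B on [11, 24).
[25, 34) overlaps B on [25, 26), [28, 34).
[37, 38) falls entirely outside B.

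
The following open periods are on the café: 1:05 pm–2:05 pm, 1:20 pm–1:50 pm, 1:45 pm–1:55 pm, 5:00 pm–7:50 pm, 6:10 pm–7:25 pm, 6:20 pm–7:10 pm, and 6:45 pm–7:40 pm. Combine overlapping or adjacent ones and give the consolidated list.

1:05 pm-2:05 pm, 5:00 pm-7:50 pm

1:20 pm-1:50 pm overlaps/touches 1:05 pm-2:05 pm → extend to 1:05 pm-2:05 pm.
1:45 pm-1:55 pm overlaps/touches 1:05 pm-2:05 pm → extend to 1:05 pm-2:05 pm.
5:00 pm-7:50 pm is disjoint → start new block.
6:10 pm-7:25 pm overlaps/touches 5:00 pm-7:50 pm → extend to 5:00 pm-7:50 pm.
6:20 pm-7:10 pm overlaps/touches 5:00 pm-7:50 pm → extend to 5:00 pm-7:50 pm.
6:45 pm-7:40 pm overlaps/touches 5:00 pm-7:50 pm → extend to 5:00 pm-7:50 pm.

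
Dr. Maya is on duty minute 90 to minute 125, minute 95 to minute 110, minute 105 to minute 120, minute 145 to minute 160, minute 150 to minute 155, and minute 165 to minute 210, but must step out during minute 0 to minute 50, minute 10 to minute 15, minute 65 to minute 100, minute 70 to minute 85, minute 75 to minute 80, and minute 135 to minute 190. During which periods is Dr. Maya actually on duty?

minute 100 to minute 125, minute 190 to minute 210

A, merged: minute 90 to minute 125, minute 145 to minute 160, minute 165 to minute 210.
B, merged: minute 0 to minute 50, minute 65 to minute 100, minute 135 to minute 190.
minute 90 to minute 125 \ B = minute 100 to minute 125.
minute 145 to minute 160: entirely removed.
minute 165 to minute 210 \ B = minute 190 to minute 210.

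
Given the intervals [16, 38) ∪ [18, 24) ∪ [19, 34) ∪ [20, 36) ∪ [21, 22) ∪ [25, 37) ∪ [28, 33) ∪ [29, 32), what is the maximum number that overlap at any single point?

6

Sweep endpoints in order; track running count of active intervals.
Peak of 6 reached at 29.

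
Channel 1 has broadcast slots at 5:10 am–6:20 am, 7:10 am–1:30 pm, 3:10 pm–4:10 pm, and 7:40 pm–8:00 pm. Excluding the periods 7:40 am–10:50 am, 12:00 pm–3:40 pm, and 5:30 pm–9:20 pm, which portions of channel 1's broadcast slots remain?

5:10 am-6:20 am: no B overlap → unchanged.
7:10 am-1:30 pm minus B → 7:10 am-7:40 am, 10:50 am-12:00 pm.
3:10 pm-4:10 pm minus B → 3:40 pm-4:10 pm.
7:40 pm-8:00 pm: fully covered by B → removed.

5:10 am-6:20 am, 7:10 am-7:40 am, 10:50 am-12:00 pm, 3:40 pm-4:10 pm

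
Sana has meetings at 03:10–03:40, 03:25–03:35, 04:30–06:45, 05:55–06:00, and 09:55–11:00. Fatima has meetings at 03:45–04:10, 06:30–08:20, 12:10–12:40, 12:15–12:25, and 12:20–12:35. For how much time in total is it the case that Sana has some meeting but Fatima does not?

3 h 35 min

First set merges to 03:10–03:40, 04:30–06:45, 09:55–11:00.
Second set merges to 03:45–04:10, 06:30–08:20, 12:10–12:40.
A \ B = 03:10–03:40, 04:30–06:30, 09:55–11:00.
Total: 30 min + 2 h + 1 h 5 min = 3 h 35 min.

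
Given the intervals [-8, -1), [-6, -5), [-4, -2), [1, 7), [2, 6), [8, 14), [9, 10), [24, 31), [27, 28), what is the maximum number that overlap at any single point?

2

Sweep endpoints in order; track running count of active intervals.
Peak of 2 reached at -6.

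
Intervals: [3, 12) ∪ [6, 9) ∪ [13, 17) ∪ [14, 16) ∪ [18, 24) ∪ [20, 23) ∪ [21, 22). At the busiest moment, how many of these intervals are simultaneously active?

3

Sweep endpoints in order; track running count of active intervals.
Peak of 3 reached at 21.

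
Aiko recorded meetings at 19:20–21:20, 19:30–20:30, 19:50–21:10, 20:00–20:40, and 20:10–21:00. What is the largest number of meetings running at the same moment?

Sweep endpoints in order; track running count of active intervals.
Peak of 5 reached at 20:10.

5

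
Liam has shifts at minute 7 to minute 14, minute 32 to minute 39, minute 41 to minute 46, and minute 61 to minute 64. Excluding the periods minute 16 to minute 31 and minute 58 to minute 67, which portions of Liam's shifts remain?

minute 7 to minute 14, minute 32 to minute 39, minute 41 to minute 46

minute 7 to minute 14 is untouched.
minute 32 to minute 39 is untouched.
minute 41 to minute 46 is untouched.
minute 61 to minute 64 lies entirely inside B → drops out.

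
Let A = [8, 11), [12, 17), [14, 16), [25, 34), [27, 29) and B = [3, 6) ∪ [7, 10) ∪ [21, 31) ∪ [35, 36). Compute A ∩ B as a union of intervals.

[8, 10) ∪ [25, 31)

First set merges to [8, 11), [12, 17), [25, 34).
[8, 11) ∩ B → [8, 10).
[12, 17) meets no B interval.
[25, 34) ∩ B → [25, 31).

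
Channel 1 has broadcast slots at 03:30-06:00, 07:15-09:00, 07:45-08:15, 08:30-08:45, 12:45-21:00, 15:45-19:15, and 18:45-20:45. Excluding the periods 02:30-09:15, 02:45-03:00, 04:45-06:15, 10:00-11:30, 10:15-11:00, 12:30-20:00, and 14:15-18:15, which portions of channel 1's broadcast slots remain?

20:00–21:00

First set merges to 03:30–06:00, 07:15–09:00, 12:45–21:00.
Second set merges to 02:30–09:15, 10:00–11:30, 12:30–20:00.
03:30–06:00 lies entirely inside B → drops out.
07:15–09:00 lies entirely inside B → drops out.
12:45–21:00 with B removed leaves 20:00–21:00.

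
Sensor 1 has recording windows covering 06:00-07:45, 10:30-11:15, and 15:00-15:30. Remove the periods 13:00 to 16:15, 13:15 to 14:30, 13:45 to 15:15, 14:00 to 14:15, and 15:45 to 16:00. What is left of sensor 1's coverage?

Second set merges to 13:00–16:15.
06:00–07:45: no B overlap → unchanged.
10:30–11:15: no B overlap → unchanged.
15:00–15:30: fully covered by B → removed.

06:00–07:45, 10:30–11:15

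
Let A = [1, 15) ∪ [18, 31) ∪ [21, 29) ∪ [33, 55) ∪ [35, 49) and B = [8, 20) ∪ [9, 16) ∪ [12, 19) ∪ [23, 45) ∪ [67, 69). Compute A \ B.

First set merges to [1, 15), [18, 31), [33, 55).
Second set merges to [8, 20), [23, 45), [67, 69).
[1, 15) with B removed leaves [1, 8).
[18, 31) with B removed leaves [20, 23).
[33, 55) with B removed leaves [45, 55).

[1, 8) ∪ [20, 23) ∪ [45, 55)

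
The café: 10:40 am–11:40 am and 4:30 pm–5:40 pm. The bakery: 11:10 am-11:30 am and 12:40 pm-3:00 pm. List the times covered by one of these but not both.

A \ B = 10:40 am–11:10 am, 11:30 am–11:40 am, 4:30 pm–5:40 pm.
B \ A = 12:40 pm–3:00 pm.
Union of the two gives the symmetric difference.

10:40 am–11:10 am, 11:30 am–11:40 am, 12:40 pm–3:00 pm, 4:30 pm–5:40 pm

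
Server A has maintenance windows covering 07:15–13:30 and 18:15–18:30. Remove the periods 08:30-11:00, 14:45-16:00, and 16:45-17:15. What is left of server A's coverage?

07:15–08:30, 11:00–13:30, 18:15–18:30

07:15–13:30 minus B → 07:15–08:30, 11:00–13:30.
18:15–18:30: no B overlap → unchanged.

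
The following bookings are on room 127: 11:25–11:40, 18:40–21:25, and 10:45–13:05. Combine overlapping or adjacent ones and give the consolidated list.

Sort by start: 10:45–13:05, 11:25–11:40, 18:40–21:25.
11:25–11:40 overlaps/touches 10:45–13:05 → extend to 10:45–13:05.
18:40–21:25 is disjoint → start new block.

10:45–13:05, 18:40–21:25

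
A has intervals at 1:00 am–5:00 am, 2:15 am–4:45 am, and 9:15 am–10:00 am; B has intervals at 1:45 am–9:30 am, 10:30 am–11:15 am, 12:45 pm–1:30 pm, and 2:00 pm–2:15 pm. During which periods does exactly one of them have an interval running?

First set merges to 1:00 am–5:00 am, 9:15 am–10:00 am.
Only in the first: 1:00 am–1:45 am, 9:30 am–10:00 am.
Only in the second: 5:00 am–9:15 am, 10:30 am–11:15 am, 12:45 pm–1:30 pm, 2:00 pm–2:15 pm.
Together these are the periods covered by exactly one.

1:00 am–1:45 am, 5:00 am–9:15 am, 9:30 am–10:00 am, 10:30 am–11:15 am, 12:45 pm–1:30 pm, 2:00 pm–2:15 pm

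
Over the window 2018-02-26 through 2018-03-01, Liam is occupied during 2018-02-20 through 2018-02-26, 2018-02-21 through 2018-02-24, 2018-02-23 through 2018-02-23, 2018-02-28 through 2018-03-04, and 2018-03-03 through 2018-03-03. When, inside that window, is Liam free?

After merging, the occupied span is 2018-02-20 through 2018-02-26, 2018-02-28 through 2018-03-04.
Uncovered inside 2018-02-26 through 2018-03-01: 2018-02-27 through 2018-02-27.

2018-02-27 through 2018-02-27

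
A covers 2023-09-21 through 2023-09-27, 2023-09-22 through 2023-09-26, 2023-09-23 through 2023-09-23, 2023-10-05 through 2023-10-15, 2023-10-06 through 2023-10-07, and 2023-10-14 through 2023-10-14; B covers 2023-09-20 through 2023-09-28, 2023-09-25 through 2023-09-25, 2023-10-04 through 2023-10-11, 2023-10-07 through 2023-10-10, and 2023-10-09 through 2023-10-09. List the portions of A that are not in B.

2023-10-12 through 2023-10-15

A, merged: 2023-09-21 through 2023-09-27, 2023-10-05 through 2023-10-15.
B, merged: 2023-09-20 through 2023-09-28, 2023-10-04 through 2023-10-11.
2023-09-21 through 2023-09-27: entirely removed.
2023-10-05 through 2023-10-15 \ B = 2023-10-12 through 2023-10-15.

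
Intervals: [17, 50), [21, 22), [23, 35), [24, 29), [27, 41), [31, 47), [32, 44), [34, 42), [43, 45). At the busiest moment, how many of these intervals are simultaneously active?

Walk the sorted start/end points keeping a running depth.
The depth first hits 6 at 34.

6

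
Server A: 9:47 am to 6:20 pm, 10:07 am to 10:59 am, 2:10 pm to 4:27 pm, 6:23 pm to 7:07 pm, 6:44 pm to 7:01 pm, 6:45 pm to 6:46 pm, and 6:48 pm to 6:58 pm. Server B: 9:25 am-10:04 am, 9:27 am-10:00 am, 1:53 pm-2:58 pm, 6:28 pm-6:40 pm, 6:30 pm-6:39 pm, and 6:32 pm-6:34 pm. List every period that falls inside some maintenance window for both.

First set merges to 9:47 am–6:20 pm, 6:23 pm–7:07 pm.
Second set merges to 9:25 am–10:04 am, 1:53 pm–2:58 pm, 6:28 pm–6:40 pm.
9:47 am–6:20 pm overlaps B on 9:47 am–10:04 am, 1:53 pm–2:58 pm.
6:23 pm–7:07 pm overlaps B on 6:28 pm–6:40 pm.

9:47 am–10:04 am, 1:53 pm–2:58 pm, 6:28 pm–6:40 pm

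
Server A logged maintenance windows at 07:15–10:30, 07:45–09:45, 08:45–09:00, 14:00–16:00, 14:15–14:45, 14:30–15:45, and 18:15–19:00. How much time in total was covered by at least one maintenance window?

Merged: 07:15-10:30, 14:00-16:00, 18:15-19:00.
Lengths: 3 h 15 min + 2 h + 45 min = 6 h.

6 h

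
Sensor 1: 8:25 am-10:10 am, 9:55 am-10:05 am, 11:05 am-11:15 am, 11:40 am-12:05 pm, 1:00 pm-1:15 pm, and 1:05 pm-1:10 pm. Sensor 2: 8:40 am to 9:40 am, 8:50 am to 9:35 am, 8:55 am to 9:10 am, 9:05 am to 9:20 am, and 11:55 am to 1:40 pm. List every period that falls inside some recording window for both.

8:40 am-9:40 am, 11:55 am-12:05 pm, 1:00 pm-1:15 pm

First set merges to 8:25 am-10:10 am, 11:05 am-11:15 am, 11:40 am-12:05 pm, 1:00 pm-1:15 pm.
Second set merges to 8:40 am-9:40 am, 11:55 am-1:40 pm.
8:25 am-10:10 am ∩ B → 8:40 am-9:40 am.
11:05 am-11:15 am meets no B interval.
11:40 am-12:05 pm ∩ B → 11:55 am-12:05 pm.
1:00 pm-1:15 pm ∩ B → 1:00 pm-1:15 pm.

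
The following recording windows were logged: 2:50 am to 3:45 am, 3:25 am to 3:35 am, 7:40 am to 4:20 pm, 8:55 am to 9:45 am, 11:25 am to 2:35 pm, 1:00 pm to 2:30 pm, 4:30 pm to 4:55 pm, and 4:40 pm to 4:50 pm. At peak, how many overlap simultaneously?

3

Sweep endpoints in order; track running count of active intervals.
Peak of 3 reached at 1:00 pm.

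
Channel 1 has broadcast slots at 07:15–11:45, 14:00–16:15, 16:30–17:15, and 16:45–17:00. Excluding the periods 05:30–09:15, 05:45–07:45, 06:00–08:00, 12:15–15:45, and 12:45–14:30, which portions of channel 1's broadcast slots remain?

09:15-11:45, 15:45-16:15, 16:30-17:15

Merge the first list: 07:15-11:45, 14:00-16:15, 16:30-17:15.
Merge the second list: 05:30-09:15, 12:15-15:45.
07:15-11:45 minus B → 09:15-11:45.
14:00-16:15 minus B → 15:45-16:15.
16:30-17:15: no B overlap → unchanged.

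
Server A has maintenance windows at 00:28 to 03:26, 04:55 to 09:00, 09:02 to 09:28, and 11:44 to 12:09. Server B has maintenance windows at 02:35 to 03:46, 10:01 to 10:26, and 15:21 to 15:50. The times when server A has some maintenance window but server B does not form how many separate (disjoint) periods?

4

A \ B = 00:28–02:35, 04:55–09:00, 09:02–09:28, 11:44–12:09.
That is 4 disjoint pieces.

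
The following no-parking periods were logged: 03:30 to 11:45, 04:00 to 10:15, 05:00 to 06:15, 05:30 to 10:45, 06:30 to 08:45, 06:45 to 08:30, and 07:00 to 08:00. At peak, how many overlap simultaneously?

6

Walk the sorted start/end points keeping a running depth.
The depth first hits 6 at 07:00.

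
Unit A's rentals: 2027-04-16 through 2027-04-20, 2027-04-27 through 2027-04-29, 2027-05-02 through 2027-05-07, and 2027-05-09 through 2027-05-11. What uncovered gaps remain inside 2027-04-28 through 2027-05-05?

The merged coverage is 2027-04-16 through 2027-04-20, 2027-04-27 through 2027-04-29, 2027-05-02 through 2027-05-07, 2027-05-09 through 2027-05-11.
Gaps within 2027-04-28 through 2027-05-05: 2027-04-30 through 2027-05-01.

2027-04-30 through 2027-05-01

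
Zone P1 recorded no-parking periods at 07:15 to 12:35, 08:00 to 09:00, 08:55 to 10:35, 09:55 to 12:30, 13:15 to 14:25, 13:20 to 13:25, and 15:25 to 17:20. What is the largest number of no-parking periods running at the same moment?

At 08:55, 3 of the intervals are simultaneously active.
No point has more.

3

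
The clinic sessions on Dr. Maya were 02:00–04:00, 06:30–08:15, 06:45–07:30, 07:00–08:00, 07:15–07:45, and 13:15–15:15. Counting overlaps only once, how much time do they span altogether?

Merged: 02:00–04:00, 06:30–08:15, 13:15–15:15.
Lengths: 2 h + 1 h 45 min + 2 h = 5 h 45 min.

5 h 45 min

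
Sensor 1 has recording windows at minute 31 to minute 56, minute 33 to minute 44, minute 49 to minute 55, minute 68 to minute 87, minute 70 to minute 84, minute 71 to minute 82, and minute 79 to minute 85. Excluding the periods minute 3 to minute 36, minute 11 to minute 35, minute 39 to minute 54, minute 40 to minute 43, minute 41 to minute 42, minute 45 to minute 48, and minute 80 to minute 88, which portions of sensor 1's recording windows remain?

minute 36 to minute 39, minute 54 to minute 56, minute 68 to minute 80

Merge the first list: minute 31 to minute 56, minute 68 to minute 87.
Merge the second list: minute 3 to minute 36, minute 39 to minute 54, minute 80 to minute 88.
minute 31 to minute 56 \ B = minute 36 to minute 39, minute 54 to minute 56.
minute 68 to minute 87 \ B = minute 68 to minute 80.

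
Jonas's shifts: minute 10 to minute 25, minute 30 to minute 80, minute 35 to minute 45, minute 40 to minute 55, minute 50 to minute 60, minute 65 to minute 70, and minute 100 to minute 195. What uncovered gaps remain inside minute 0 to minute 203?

Covered (merged): minute 10 to minute 25, minute 30 to minute 80, minute 100 to minute 195.
Complement within minute 0 to minute 203: minute 0 to minute 10, minute 25 to minute 30, minute 80 to minute 100, minute 195 to minute 203.

minute 0 to minute 10, minute 25 to minute 30, minute 80 to minute 100, minute 195 to minute 203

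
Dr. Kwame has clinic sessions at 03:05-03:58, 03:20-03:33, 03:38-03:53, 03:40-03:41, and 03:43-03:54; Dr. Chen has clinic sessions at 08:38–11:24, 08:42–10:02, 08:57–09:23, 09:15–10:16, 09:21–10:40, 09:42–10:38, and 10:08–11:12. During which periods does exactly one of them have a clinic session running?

First set merges to 03:05–03:58.
Second set merges to 08:38–11:24.
A but not B: 03:05–03:58.
B but not A: 08:38–11:24.
Combining gives A △ B.

03:05–03:58, 08:38–11:24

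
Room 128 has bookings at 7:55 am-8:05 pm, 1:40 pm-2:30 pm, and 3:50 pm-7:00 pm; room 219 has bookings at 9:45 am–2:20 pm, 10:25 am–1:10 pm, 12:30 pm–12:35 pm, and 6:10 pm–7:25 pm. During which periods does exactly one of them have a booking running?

7:55 am-9:45 am, 2:20 pm-6:10 pm, 7:25 pm-8:05 pm

Merge the first list: 7:55 am-8:05 pm.
Merge the second list: 9:45 am-2:20 pm, 6:10 pm-7:25 pm.
A \ B = 7:55 am-9:45 am, 2:20 pm-6:10 pm, 7:25 pm-8:05 pm.
B \ A = none.
Union of the two gives the symmetric difference.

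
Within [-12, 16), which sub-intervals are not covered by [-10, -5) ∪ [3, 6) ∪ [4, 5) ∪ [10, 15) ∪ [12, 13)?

[-12, -10) ∪ [-5, 3) ∪ [6, 10) ∪ [15, 16)

Covered (merged): [-10, -5), [3, 6), [10, 15).
Uncovered inside [-12, 16): [-12, -10), [-5, 3), [6, 10), [15, 16).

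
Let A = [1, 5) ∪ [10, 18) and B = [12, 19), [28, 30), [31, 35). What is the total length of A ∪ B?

19

A ∪ B = [1, 5), [10, 19), [28, 30), [31, 35).
Total: 4 + 9 + 2 + 4 = 19.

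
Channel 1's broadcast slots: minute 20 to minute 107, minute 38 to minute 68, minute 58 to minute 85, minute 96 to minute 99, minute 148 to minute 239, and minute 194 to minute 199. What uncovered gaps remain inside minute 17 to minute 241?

After merging, the occupied span is minute 20 to minute 107, minute 148 to minute 239.
Gaps within minute 17 to minute 241: minute 17 to minute 20, minute 107 to minute 148, minute 239 to minute 241.

minute 17 to minute 20, minute 107 to minute 148, minute 239 to minute 241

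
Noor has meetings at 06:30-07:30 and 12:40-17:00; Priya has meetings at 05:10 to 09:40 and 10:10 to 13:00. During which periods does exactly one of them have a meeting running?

05:10–06:30, 07:30–09:40, 10:10–12:40, 13:00–17:00

A \ B = 13:00–17:00.
B \ A = 05:10–06:30, 07:30–09:40, 10:10–12:40.
Union of the two gives the symmetric difference.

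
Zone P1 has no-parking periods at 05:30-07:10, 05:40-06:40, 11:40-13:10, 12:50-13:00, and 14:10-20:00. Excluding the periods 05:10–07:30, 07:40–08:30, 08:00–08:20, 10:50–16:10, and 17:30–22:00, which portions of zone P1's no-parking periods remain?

16:10-17:30

First set merges to 05:30-07:10, 11:40-13:10, 14:10-20:00.
Second set merges to 05:10-07:30, 07:40-08:30, 10:50-16:10, 17:30-22:00.
05:30-07:10 lies entirely inside B → drops out.
11:40-13:10 lies entirely inside B → drops out.
14:10-20:00 with B removed leaves 16:10-17:30.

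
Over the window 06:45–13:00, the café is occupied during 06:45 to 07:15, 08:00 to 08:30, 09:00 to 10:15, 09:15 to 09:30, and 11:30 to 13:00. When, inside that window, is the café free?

Covered (merged): 06:45–07:15, 08:00–08:30, 09:00–10:15, 11:30–13:00.
Complement within 06:45–13:00: 07:15–08:00, 08:30–09:00, 10:15–11:30.

07:15–08:00, 08:30–09:00, 10:15–11:30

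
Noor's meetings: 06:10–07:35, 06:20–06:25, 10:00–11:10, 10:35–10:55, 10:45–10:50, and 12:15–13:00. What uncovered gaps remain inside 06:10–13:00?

07:35–10:00, 11:10–12:15

The merged coverage is 06:10–07:35, 10:00–11:10, 12:15–13:00.
Uncovered inside 06:10–13:00: 07:35–10:00, 11:10–12:15.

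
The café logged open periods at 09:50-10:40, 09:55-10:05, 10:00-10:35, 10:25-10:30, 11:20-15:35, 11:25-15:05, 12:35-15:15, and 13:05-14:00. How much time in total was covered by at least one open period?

Merged: 09:50-10:40, 11:20-15:35.
Lengths: 50 min + 4 h 15 min = 5 h 5 min.

5 h 5 min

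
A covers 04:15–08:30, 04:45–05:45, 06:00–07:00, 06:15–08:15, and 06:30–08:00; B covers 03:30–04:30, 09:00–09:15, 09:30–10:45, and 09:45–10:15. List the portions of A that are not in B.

04:30–08:30

A, merged: 04:15–08:30.
B, merged: 03:30–04:30, 09:00–09:15, 09:30–10:45.
04:15–08:30 minus B → 04:30–08:30.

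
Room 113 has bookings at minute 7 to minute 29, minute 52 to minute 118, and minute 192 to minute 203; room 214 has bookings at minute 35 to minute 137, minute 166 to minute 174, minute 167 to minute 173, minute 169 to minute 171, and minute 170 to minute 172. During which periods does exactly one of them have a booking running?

Merge the second list: minute 35 to minute 137, minute 166 to minute 174.
A but not B: minute 7 to minute 29, minute 192 to minute 203.
B but not A: minute 35 to minute 52, minute 118 to minute 137, minute 166 to minute 174.
Combining gives A △ B.

minute 7 to minute 29, minute 35 to minute 52, minute 118 to minute 137, minute 166 to minute 174, minute 192 to minute 203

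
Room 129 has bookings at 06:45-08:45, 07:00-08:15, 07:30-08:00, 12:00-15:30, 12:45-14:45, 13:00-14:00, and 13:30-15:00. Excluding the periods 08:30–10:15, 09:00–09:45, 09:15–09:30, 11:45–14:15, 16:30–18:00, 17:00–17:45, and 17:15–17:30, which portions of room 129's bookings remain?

Merge the first list: 06:45–08:45, 12:00–15:30.
Merge the second list: 08:30–10:15, 11:45–14:15, 16:30–18:00.
06:45–08:45 minus B → 06:45–08:30.
12:00–15:30 minus B → 14:15–15:30.

06:45–08:30, 14:15–15:30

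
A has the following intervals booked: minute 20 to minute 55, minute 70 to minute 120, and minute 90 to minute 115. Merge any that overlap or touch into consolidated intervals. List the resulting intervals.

minute 20 to minute 55, minute 70 to minute 120

minute 70 to minute 120 is disjoint → start new block.
minute 90 to minute 115 overlaps/touches minute 70 to minute 120 → extend to minute 70 to minute 120.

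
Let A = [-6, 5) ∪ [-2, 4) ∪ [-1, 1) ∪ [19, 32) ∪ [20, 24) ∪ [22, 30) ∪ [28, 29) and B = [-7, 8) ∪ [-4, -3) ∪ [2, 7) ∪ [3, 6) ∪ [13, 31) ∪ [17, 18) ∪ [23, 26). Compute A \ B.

First set merges to [-6, 5), [19, 32).
Second set merges to [-7, 8), [13, 31).
[-6, 5) lies entirely inside B → drops out.
[19, 32) with B removed leaves [31, 32).

[31, 32)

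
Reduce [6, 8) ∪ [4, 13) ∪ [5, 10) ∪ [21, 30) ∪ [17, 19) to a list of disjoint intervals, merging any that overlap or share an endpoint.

[4, 13) ∪ [17, 19) ∪ [21, 30)

Sort by start: [4, 13), [5, 10), [6, 8), [17, 19), [21, 30).
[5, 10) overlaps/touches [4, 13) → extend to [4, 13).
[6, 8) overlaps/touches [4, 13) → extend to [4, 13).
[17, 19) is disjoint → start new block.
[21, 30) is disjoint → start new block.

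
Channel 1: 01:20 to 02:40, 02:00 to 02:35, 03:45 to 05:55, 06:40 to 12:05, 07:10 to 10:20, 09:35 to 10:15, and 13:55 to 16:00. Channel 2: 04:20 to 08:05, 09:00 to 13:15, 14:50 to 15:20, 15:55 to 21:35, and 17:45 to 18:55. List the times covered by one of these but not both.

Merge the first list: 01:20–02:40, 03:45–05:55, 06:40–12:05, 13:55–16:00.
Merge the second list: 04:20–08:05, 09:00–13:15, 14:50–15:20, 15:55–21:35.
A \ B = 01:20–02:40, 03:45–04:20, 08:05–09:00, 13:55–14:50, 15:20–15:55.
B \ A = 05:55–06:40, 12:05–13:15, 16:00–21:35.
Union of the two gives the symmetric difference.

01:20–02:40, 03:45–04:20, 05:55–06:40, 08:05–09:00, 12:05–13:15, 13:55–14:50, 15:20–15:55, 16:00–21:35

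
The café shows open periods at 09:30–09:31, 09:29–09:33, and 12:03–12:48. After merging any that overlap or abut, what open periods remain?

09:29–09:33, 12:03–12:48

Sort by start: 09:29–09:33, 09:30–09:31, 12:03–12:48.
09:30–09:31 overlaps/touches 09:29–09:33 → extend to 09:29–09:33.
12:03–12:48 is disjoint → start new block.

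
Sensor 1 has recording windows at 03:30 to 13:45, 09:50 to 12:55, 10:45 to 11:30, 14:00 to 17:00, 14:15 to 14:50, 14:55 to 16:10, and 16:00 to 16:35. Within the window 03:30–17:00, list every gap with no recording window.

13:45-14:00

Covered (merged): 03:30-13:45, 14:00-17:00.
Complement within 03:30-17:00: 13:45-14:00.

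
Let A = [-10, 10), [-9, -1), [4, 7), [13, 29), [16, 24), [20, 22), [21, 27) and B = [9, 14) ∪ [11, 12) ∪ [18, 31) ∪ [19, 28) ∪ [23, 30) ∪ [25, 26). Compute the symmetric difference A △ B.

[-10, 9) ∪ [10, 13) ∪ [14, 18) ∪ [29, 31)

Merge the first list: [-10, 10), [13, 29).
Merge the second list: [9, 14), [18, 31).
Only in the first: [-10, 9), [14, 18).
Only in the second: [10, 13), [29, 31).
Together these are the periods covered by exactly one.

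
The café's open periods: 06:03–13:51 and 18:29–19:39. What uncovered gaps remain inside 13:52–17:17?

Covered (merged): 06:03–13:51, 18:29–19:39.
Gaps within 13:52–17:17: 13:52–17:17.

13:52–17:17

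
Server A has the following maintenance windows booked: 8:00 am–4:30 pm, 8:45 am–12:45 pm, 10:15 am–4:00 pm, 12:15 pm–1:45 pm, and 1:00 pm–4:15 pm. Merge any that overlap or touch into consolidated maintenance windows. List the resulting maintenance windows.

8:00 am-4:30 pm

8:45 am-12:45 pm overlaps/touches 8:00 am-4:30 pm → extend to 8:00 am-4:30 pm.
10:15 am-4:00 pm overlaps/touches 8:00 am-4:30 pm → extend to 8:00 am-4:30 pm.
12:15 pm-1:45 pm overlaps/touches 8:00 am-4:30 pm → extend to 8:00 am-4:30 pm.
1:00 pm-4:15 pm overlaps/touches 8:00 am-4:30 pm → extend to 8:00 am-4:30 pm.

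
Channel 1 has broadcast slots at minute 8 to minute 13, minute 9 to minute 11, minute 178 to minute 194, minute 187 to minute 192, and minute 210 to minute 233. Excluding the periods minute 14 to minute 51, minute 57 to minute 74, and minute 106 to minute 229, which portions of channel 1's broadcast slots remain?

minute 8 to minute 13, minute 229 to minute 233

First set merges to minute 8 to minute 13, minute 178 to minute 194, minute 210 to minute 233.
minute 8 to minute 13: no B overlap → unchanged.
minute 178 to minute 194: fully covered by B → removed.
minute 210 to minute 233 minus B → minute 229 to minute 233.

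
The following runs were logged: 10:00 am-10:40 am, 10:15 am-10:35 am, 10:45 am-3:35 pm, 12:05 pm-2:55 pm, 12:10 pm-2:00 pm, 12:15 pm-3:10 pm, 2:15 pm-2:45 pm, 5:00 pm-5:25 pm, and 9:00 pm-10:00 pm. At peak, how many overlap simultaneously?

Sweep endpoints in order; track running count of active intervals.
Peak of 4 reached at 12:15 pm.

4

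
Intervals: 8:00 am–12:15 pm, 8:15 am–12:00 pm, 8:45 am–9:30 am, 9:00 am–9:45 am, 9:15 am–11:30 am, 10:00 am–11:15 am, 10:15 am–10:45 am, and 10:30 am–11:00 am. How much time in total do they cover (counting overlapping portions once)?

Merged: 8:00 am-12:15 pm.
Length: 4 h 15 min.

4 h 15 min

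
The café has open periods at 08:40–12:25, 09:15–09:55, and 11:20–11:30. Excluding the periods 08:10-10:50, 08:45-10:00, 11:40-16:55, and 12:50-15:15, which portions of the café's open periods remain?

10:50-11:40

First set merges to 08:40-12:25.
Second set merges to 08:10-10:50, 11:40-16:55.
08:40-12:25 with B removed leaves 10:50-11:40.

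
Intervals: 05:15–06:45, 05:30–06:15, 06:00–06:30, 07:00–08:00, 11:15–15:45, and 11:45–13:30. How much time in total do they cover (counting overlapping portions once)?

7 h

Merged: 05:15–06:45, 07:00–08:00, 11:15–15:45.
Lengths: 1 h 30 min + 1 h + 4 h 30 min = 7 h.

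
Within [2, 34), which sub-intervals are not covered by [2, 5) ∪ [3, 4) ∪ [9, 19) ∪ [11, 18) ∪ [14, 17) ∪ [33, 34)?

[5, 9) ∪ [19, 33)

After merging, the occupied span is [2, 5), [9, 19), [33, 34).
Complement within [2, 34): [5, 9), [19, 33).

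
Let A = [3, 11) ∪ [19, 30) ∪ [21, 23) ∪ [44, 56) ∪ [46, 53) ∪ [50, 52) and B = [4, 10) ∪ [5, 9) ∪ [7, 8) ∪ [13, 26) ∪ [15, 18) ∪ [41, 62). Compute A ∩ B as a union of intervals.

First set merges to [3, 11), [19, 30), [44, 56).
Second set merges to [4, 10), [13, 26), [41, 62).
[3, 11) meets the second set on [4, 10).
[19, 30) meets the second set on [19, 26).
[44, 56) meets the second set on [44, 56).

[4, 10) ∪ [19, 26) ∪ [44, 56)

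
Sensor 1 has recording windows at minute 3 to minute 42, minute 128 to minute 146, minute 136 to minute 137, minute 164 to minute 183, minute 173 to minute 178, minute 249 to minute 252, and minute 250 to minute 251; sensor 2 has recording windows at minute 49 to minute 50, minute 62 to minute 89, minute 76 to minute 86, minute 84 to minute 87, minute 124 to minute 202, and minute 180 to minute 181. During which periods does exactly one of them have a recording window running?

minute 3 to minute 42, minute 49 to minute 50, minute 62 to minute 89, minute 124 to minute 128, minute 146 to minute 164, minute 183 to minute 202, minute 249 to minute 252

A, merged: minute 3 to minute 42, minute 128 to minute 146, minute 164 to minute 183, minute 249 to minute 252.
B, merged: minute 49 to minute 50, minute 62 to minute 89, minute 124 to minute 202.
Only in the first: minute 3 to minute 42, minute 249 to minute 252.
Only in the second: minute 49 to minute 50, minute 62 to minute 89, minute 124 to minute 128, minute 146 to minute 164, minute 183 to minute 202.
Together these are the periods covered by exactly one.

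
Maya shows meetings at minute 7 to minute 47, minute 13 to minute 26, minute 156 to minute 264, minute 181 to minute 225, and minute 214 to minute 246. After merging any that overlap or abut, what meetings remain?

minute 13 to minute 26 overlaps/touches minute 7 to minute 47 → extend to minute 7 to minute 47.
minute 156 to minute 264 is disjoint → start new block.
minute 181 to minute 225 overlaps/touches minute 156 to minute 264 → extend to minute 156 to minute 264.
minute 214 to minute 246 overlaps/touches minute 156 to minute 264 → extend to minute 156 to minute 264.

minute 7 to minute 47, minute 156 to minute 264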